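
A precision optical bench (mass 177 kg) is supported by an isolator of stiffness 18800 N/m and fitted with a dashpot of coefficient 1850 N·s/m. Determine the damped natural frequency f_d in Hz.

ω_n = √(k/m) = √(18800/177) = 10.31 rad/s.
Critical damping c_c = 2√(k·m) = 2√(18800 × 177) = 3648 N·s/m, so ζ = c/c_c = 1850/3648 = 0.5071.
ω_d = ω_n√(1 − ζ²) = 10.31 × √(1 − 0.257) = 8.883 rad/s.
f_d = ω_d/(2π) = 1.414 Hz.

1.41 Hz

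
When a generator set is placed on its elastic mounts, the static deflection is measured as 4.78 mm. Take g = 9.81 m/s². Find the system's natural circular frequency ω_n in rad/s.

ω_n = √(g/δ_st) = √(9.81/0.00478) = √2052 = 45.30 rad/s.

45.3 rad/s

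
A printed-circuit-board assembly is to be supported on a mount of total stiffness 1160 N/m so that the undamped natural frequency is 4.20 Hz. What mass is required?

ω_n = 2πf_n = 2π × 4.20 = 26.39 rad/s.
m = k/ω_n² = 1160/26.39² = 1160/696.4 = 1.666 kg.

1.67 kg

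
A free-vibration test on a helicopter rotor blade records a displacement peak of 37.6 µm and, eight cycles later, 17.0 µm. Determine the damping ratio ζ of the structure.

Logarithmic decrement δ = (1/n)·ln(x₀/x_n) = (1/8)·ln(37.6/17.0) = (1/8)·ln(2.212) = 0.09922.
ζ = δ/√(4π² + δ²) = 0.09922/√(39.48 + 0.00985) = 0.09922/6.284 = 0.01579.

0.0158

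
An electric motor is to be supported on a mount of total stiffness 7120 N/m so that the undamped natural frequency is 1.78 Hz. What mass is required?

56.9 kg

ω_n = 2πf_n = 2π × 1.78 = 11.18 rad/s.
m = k/ω_n² = 7120/11.18² = 7120/125.1 = 56.92 kg.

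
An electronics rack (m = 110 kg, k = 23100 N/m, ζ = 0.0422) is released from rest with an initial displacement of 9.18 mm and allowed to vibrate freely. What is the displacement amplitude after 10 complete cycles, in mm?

Logarithmic decrement δ = 2πζ/√(1 − ζ²) = 2π × 0.04220/√(1 − 0.00178) = 0.2654.
After n cycles, x_n/x₀ = e^(−nδ), so x_10 = 9.18 × e^(−10 × 0.2654) = 9.18 × 0.07038 = 0.6461 mm.

0.646 mm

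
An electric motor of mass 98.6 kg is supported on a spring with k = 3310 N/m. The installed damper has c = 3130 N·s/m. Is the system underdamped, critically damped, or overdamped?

overdamped

c_c = 2√(k·m) = 1143 N·s/m; ζ = c/c_c = 3130/1143 = 2.74.
Since ζ > 1 the system is overdamped.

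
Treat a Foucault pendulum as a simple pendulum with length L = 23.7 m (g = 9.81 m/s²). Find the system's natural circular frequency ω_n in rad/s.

0.643 rad/s

For a simple pendulum ω_n = √(g/L) = √(9.81/23.7) = √0.4139 = 0.6434 rad/s.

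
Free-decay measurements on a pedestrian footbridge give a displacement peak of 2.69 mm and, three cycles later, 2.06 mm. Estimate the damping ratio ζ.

0.0142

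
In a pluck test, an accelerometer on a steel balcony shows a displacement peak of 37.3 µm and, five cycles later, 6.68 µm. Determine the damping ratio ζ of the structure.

Logarithmic decrement δ = (1/n)·ln(x₀/x_n) = (1/5)·ln(37.3/6.68) = (1/5)·ln(5.584) = 0.3440.
ζ = δ/√(4π² + δ²) = 0.3440/√(39.48 + 0.118) = 0.3440/6.293 = 0.05466.

0.0547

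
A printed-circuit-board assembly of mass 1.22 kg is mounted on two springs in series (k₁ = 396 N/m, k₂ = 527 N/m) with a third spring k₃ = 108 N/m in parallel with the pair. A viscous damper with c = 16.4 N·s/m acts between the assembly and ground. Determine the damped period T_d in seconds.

0.415 s

Series pair: k_s = k₁k₂/(k₁+k₂) = (396)(527)/(396 + 527) = 226.1 N/m. In parallel with k₃: k_eq = 226.1 + 108 = 334.1 N/m.
ω_n = √(k_eq/m) = √(334.1/1.22) = 16.55 rad/s.
Critical damping c_c = 2√(k_eq·m) = 2√(334.1 × 1.22) = 40.38 N·s/m, so ζ = c/c_c = 16.4/40.38 = 0.4062.
ω_d = ω_n√(1 − ζ²) = 16.55 × √(1 − 0.165) = 15.12 rad/s.
T_d = 2π/ω_d = 0.4155 s.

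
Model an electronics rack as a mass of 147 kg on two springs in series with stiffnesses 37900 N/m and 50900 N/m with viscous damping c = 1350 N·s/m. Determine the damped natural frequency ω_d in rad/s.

Series springs: 1/k_eq = 1/37900 + 1/50900 = 4.603×10^-5, so k_eq = 21720 N/m.
ω_n = √(k_eq/m) = √(21720/147) = 12.16 rad/s.
Critical damping c_c = 2√(k_eq·m) = 2√(21720 × 147) = 3574 N·s/m, so ζ = c/c_c = 1350/3574 = 0.3777.
ω_d = ω_n√(1 − ζ²) = 12.16 × √(1 − 0.143) = 11.26 rad/s.

11.3 rad/s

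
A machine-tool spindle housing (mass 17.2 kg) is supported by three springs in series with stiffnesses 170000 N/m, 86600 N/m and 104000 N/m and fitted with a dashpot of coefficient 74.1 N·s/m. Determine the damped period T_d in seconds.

0.136 s

Series springs: 1/k_eq = 1/170000 + 1/86600 + 1/104000 = 2.705×10^-5, so k_eq = 36980 N/m.
ω_n = √(k_eq/m) = √(36980/17.2) = 46.37 rad/s.
Critical damping c_c = 2√(k_eq·m) = 2√(36980 × 17.2) = 1595 N·s/m, so ζ = c/c_c = 74.1/1595 = 0.04646.
ω_d = ω_n√(1 − ζ²) = 46.37 × √(1 − 0.00216) = 46.32 rad/s.
T_d = 2π/ω_d = 0.1357 s.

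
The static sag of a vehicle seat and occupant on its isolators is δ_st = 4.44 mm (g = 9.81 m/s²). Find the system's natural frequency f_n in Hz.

ω_n = √(g/δ_st) = √(9.81/0.00444) = √2209 = 47.00 rad/s.
f_n = ω_n/(2π) = 47.00/6.283 = 7.481 Hz.

7.48 Hz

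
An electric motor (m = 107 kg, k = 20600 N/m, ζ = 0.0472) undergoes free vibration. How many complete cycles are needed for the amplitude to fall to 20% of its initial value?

Logarithmic decrement δ = 2πζ/√(1 − ζ²) = 2π × 0.04720/√(1 − 0.00223) = 0.2969.
x_n/x₀ = e^(−nδ) ≤ 0.2; take ln: n ≥ ln(1/0.2)/δ = 1.609/0.2969 = 5.421.
So 6 complete cycles are required.

6 cycles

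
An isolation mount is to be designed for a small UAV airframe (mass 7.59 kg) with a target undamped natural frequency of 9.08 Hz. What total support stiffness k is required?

24700 N/m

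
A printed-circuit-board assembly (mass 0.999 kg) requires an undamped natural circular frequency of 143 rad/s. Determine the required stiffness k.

20400 N/m

k = m·ω_n² = 0.999 × 143.0² = 0.999 × 20450 = 20430 N/m.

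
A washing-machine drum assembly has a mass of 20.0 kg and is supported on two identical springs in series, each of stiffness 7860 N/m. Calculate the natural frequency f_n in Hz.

2.23 Hz

Series springs: 1/k_eq = 2/7860, so k_eq = 7860/2 = 3930 N/m.
ω_n = √(k_eq/m) = √(3930/20.0) = √196.5 = 14.02 rad/s.
f_n = ω_n/(2π) = 14.02/6.283 = 2.231 Hz.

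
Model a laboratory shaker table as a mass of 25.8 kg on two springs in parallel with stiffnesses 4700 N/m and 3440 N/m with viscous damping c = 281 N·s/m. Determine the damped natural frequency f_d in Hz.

Parallel springs add: k_eq = 4700 + 3440 = 8140 N/m.
ω_n = √(k_eq/m) = √(8140/25.8) = 17.76 rad/s.
Critical damping c_c = 2√(k_eq·m) = 2√(8140 × 25.8) = 916.5 N·s/m, so ζ = c/c_c = 281/916.5 = 0.3066.
ω_d = ω_n√(1 − ζ²) = 17.76 × √(1 − 0.0940) = 16.91 rad/s.
f_d = ω_d/(2π) = 2.691 Hz.

2.69 Hz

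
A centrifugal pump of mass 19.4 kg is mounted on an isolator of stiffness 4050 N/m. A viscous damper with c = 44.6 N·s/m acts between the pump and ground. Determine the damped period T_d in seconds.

ω_n = √(k/m) = √(4050/19.4) = 14.45 rad/s.
Critical damping c_c = 2√(k·m) = 2√(4050 × 19.4) = 560.6 N·s/m, so ζ = c/c_c = 44.6/560.6 = 0.07956.
ω_d = ω_n√(1 − ζ²) = 14.45 × √(1 − 0.00633) = 14.40 rad/s.
T_d = 2π/ω_d = 0.4362 s.

0.436 s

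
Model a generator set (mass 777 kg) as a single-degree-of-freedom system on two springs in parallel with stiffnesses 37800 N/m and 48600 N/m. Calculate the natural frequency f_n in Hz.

1.68 Hz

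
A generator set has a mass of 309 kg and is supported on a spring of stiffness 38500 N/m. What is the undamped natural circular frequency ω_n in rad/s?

ω_n = √(k/m) = √(38500/309) = √124.6 = 11.16 rad/s.

11.2 rad/s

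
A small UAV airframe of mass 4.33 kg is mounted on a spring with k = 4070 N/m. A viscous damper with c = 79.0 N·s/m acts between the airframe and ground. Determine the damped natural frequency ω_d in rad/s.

ω_n = √(k/m) = √(4070/4.33) = 30.66 rad/s.
Critical damping c_c = 2√(k·m) = 2√(4070 × 4.33) = 265.5 N·s/m, so ζ = c/c_c = 79.0/265.5 = 0.2975.
ω_d = ω_n√(1 − ζ²) = 30.66 × √(1 − 0.0885) = 29.27 rad/s.

29.3 rad/s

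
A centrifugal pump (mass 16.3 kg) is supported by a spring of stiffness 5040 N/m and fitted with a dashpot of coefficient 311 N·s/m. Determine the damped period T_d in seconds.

0.425 s

ω_n = √(k/m) = √(5040/16.3) = 17.58 rad/s.
Critical damping c_c = 2√(k·m) = 2√(5040 × 16.3) = 573.2 N·s/m, so ζ = c/c_c = 311/573.2 = 0.5425.
ω_d = ω_n√(1 − ζ²) = 17.58 × √(1 − 0.294) = 14.77 rad/s.
T_d = 2π/ω_d = 0.4254 s.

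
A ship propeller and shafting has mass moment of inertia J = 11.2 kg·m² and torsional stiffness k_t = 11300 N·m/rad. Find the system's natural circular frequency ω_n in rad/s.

31.8 rad/s

ω_n = √(k_t/J) = √(11300/11.2) = √1009 = 31.76 rad/s.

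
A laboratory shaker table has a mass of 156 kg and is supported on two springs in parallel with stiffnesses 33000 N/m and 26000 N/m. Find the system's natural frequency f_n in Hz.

3.10 Hz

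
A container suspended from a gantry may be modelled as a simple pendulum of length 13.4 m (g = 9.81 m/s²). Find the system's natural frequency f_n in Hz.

For a simple pendulum ω_n = √(g/L) = √(9.81/13.4) = √0.7321 = 0.8556 rad/s.
f_n = ω_n/(2π) = 0.8556/6.283 = 0.1362 Hz.

0.136 Hz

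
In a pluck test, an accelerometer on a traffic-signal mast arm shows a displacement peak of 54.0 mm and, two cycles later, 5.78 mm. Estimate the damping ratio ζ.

Logarithmic decrement δ = (1/n)·ln(x₀/x_n) = (1/2)·ln(54.0/5.78) = (1/2)·ln(9.343) = 1.117.
ζ = δ/√(4π² + δ²) = 1.117/√(39.48 + 1.25) = 1.117/6.382 = 0.1751.

0.175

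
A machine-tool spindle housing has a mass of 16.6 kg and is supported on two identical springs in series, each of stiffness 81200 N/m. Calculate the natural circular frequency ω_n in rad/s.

Series springs: 1/k_eq = 2/81200, so k_eq = 81200/2 = 40600 N/m.
ω_n = √(k_eq/m) = √(40600/16.6) = √2446 = 49.45 rad/s.

49.5 rad/s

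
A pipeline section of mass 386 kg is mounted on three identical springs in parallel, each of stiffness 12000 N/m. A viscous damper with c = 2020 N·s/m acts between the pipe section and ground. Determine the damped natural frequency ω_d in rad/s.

9.30 rad/s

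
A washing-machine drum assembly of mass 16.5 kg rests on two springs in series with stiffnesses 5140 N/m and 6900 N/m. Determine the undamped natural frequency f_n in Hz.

Series springs: 1/k_eq = 1/5140 + 1/6900 = 0.0003395, so k_eq = 2946 N/m.
ω_n = √(k_eq/m) = √(2946/16.5) = √178.5 = 13.36 rad/s.
f_n = ω_n/(2π) = 13.36/6.283 = 2.127 Hz.

2.13 Hz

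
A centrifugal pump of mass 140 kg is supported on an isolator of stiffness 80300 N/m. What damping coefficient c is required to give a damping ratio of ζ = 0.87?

5830 N·s/m

c_c = 2√(k·m) = 2√(80300 × 140) = 6706 N·s/m.
c = ζ·c_c = 0.87 × 6706 = 5834 N·s/m.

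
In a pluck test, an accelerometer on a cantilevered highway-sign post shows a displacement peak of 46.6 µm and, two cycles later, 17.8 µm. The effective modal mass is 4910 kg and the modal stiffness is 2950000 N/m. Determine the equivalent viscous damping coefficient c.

Logarithmic decrement δ = (1/n)·ln(x₀/x_n) = (1/2)·ln(46.6/17.8) = (1/2)·ln(2.618) = 0.4812.
ζ = δ/√(4π² + δ²) = 0.4812/√(39.48 + 0.232) = 0.4812/6.302 = 0.07636.
c = ζ · 2√(km) = 0.07636 × 2√(2950000 × 4910) = 0.07636 × 240700 = 18380 N·s/m.

18400 N·s/m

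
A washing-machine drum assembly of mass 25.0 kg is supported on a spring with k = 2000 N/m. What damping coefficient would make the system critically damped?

447 N·s/m

c_c = 2√(k·m) = 2√(2000 × 25.0) = 2 × 223.6 = 447.2 N·s/m.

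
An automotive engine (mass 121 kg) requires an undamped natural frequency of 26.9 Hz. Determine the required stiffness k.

3460000 N/m

ω_n = 2πf_n = 2π × 26.9 = 169.0 rad/s.
k = m·ω_n² = 121 × 169.0² = 121 × 28570 = 3457000 N/m.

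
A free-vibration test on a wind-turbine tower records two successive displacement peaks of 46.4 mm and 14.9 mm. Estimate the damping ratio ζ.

0.178

Logarithmic decrement δ = (1/n)·ln(x₀/x_n) = (1/1)·ln(46.4/14.9) = (1/1)·ln(3.114) = 1.136.
ζ = δ/√(4π² + δ²) = 1.136/√(39.48 + 1.29) = 1.136/6.385 = 0.1779.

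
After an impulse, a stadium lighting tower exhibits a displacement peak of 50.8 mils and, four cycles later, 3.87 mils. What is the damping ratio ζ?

Logarithmic decrement δ = (1/n)·ln(x₀/x_n) = (1/4)·ln(50.8/3.87) = (1/4)·ln(13.13) = 0.6437.
ζ = δ/√(4π² + δ²) = 0.6437/√(39.48 + 0.414) = 0.6437/6.316 = 0.1019.

0.102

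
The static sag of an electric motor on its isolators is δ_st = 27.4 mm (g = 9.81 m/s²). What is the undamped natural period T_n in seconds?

0.332 s

ω_n = √(g/δ_st) = √(9.81/0.0274) = √358.0 = 18.92 rad/s.
T_n = 2π/ω_n = 6.283/18.92 = 0.3321 s.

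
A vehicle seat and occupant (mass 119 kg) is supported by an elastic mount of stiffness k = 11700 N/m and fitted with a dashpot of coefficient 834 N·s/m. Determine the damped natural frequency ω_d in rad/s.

ω_n = √(k/m) = √(11700/119) = 9.916 rad/s.
Critical damping c_c = 2√(k·m) = 2√(11700 × 119) = 2360 N·s/m, so ζ = c/c_c = 834/2360 = 0.3534.
ω_d = ω_n√(1 − ζ²) = 9.916 × √(1 − 0.125) = 9.276 rad/s.

9.28 rad/s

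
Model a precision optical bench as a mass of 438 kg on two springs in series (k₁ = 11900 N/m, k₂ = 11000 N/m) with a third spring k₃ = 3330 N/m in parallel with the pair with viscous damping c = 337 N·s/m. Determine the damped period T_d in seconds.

Series pair: k_s = k₁k₂/(k₁+k₂) = (11900)(11000)/(11900 + 11000) = 5716 N/m. In parallel with k₃: k_eq = 5716 + 3330 = 9046 N/m.
ω_n = √(k_eq/m) = √(9046/438) = 4.545 rad/s.
Critical damping c_c = 2√(k_eq·m) = 2√(9046 × 438) = 3981 N·s/m, so ζ = c/c_c = 337/3981 = 0.08465.
ω_d = ω_n√(1 − ζ²) = 4.545 × √(1 − 0.00717) = 4.528 rad/s.
T_d = 2π/ω_d = 1.388 s.

1.39 s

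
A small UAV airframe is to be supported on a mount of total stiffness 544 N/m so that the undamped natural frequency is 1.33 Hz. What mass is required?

7.79 kg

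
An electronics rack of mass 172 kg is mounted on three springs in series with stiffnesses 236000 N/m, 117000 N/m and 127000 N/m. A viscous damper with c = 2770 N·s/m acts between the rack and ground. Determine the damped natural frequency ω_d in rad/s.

14.7 rad/s

Series springs: 1/k_eq = 1/236000 + 1/117000 + 1/127000 = 2.066×10^-5, so k_eq = 48410 N/m.
ω_n = √(k_eq/m) = √(48410/172) = 16.78 rad/s.
Critical damping c_c = 2√(k_eq·m) = 2√(48410 × 172) = 5771 N·s/m, so ζ = c/c_c = 2770/5771 = 0.4800.
ω_d = ω_n√(1 − ζ²) = 16.78 × √(1 − 0.230) = 14.72 rad/s.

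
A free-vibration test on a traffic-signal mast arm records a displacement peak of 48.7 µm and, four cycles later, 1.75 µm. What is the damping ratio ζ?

0.131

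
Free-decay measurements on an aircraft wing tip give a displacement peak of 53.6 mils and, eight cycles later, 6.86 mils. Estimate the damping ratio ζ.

Logarithmic decrement δ = (1/n)·ln(x₀/x_n) = (1/8)·ln(53.6/6.86) = (1/8)·ln(7.813) = 0.2570.
ζ = δ/√(4π² + δ²) = 0.2570/√(39.48 + 0.0660) = 0.2570/6.288 = 0.04087.

0.0409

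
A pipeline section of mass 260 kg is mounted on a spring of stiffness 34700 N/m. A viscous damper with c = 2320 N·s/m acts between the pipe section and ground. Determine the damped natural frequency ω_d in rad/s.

10.7 rad/s

ω_n = √(k/m) = √(34700/260) = 11.55 rad/s.
Critical damping c_c = 2√(k·m) = 2√(34700 × 260) = 6007 N·s/m, so ζ = c/c_c = 2320/6007 = 0.3862.
ω_d = ω_n√(1 − ζ²) = 11.55 × √(1 − 0.149) = 10.66 rad/s.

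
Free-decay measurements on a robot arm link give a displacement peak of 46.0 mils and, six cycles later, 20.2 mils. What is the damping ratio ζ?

0.0218

Logarithmic decrement δ = (1/n)·ln(x₀/x_n) = (1/6)·ln(46.0/20.2) = (1/6)·ln(2.277) = 0.1372.
ζ = δ/√(4π² + δ²) = 0.1372/√(39.48 + 0.0188) = 0.1372/6.285 = 0.02182.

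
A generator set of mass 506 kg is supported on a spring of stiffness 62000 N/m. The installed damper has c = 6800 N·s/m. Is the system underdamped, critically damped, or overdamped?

c_c = 2√(k·m) = 11200 N·s/m; ζ = c/c_c = 6800/11200 = 0.607.
Since ζ < 1 the system is underdamped.

underdamped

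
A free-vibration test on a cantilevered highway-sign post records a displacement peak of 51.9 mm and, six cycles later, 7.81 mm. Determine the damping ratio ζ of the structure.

Logarithmic decrement δ = (1/n)·ln(x₀/x_n) = (1/6)·ln(51.9/7.81) = (1/6)·ln(6.645) = 0.3157.
ζ = δ/√(4π² + δ²) = 0.3157/√(39.48 + 0.0996) = 0.3157/6.291 = 0.05017.

0.0502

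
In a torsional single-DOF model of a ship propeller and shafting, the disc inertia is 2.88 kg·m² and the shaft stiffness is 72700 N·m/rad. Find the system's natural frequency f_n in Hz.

ω_n = √(k_t/J) = √(72700/2.88) = √25240 = 158.9 rad/s.
f_n = ω_n/(2π) = 158.9/6.283 = 25.29 Hz.

25.3 Hz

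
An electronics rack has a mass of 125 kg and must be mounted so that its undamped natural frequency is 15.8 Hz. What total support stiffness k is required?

ω_n = 2πf_n = 2π × 15.8 = 99.27 rad/s.
k = m·ω_n² = 125 × 99.27² = 125 × 9855 = 1232000 N/m.

1230000 N/m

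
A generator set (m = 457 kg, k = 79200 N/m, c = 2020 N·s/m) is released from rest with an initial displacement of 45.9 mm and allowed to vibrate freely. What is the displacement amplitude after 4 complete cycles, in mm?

0.635 mm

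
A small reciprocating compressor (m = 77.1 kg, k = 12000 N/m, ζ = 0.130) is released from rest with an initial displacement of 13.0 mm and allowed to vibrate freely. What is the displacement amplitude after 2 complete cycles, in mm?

Logarithmic decrement δ = 2πζ/√(1 − ζ²) = 2π × 0.1300/√(1 − 0.0169) = 0.8238.
After n cycles, x_n/x₀ = e^(−nδ), so x_2 = 13.0 × e^(−2 × 0.8238) = 13.0 × 0.1925 = 2.503 mm.

2.50 mm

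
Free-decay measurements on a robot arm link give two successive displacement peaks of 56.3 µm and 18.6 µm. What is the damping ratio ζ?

Logarithmic decrement δ = (1/n)·ln(x₀/x_n) = (1/1)·ln(56.3/18.6) = (1/1)·ln(3.027) = 1.108.
ζ = δ/√(4π² + δ²) = 1.108/√(39.48 + 1.23) = 1.108/6.380 = 0.1736.

0.174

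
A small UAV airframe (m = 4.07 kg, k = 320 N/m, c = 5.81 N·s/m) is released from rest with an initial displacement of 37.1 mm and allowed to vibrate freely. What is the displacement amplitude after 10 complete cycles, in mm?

0.232 mm

ζ = c/(2√(km)) = 5.81/(2√(320 × 4.07)) = 5.81/72.18 = 0.08050.
Logarithmic decrement δ = 2πζ/√(1 − ζ²) = 2π × 0.08050/√(1 − 0.00648) = 0.5074.
After n cycles, x_n/x₀ = e^(−nδ), so x_10 = 37.1 × e^(−10 × 0.5074) = 37.1 × 0.006256 = 0.2321 mm.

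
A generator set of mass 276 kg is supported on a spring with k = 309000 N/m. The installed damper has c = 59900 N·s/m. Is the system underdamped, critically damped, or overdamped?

overdamped

c_c = 2√(k·m) = 18470 N·s/m; ζ = c/c_c = 59900/18470 = 3.24.
Since ζ > 1 the system is overdamped.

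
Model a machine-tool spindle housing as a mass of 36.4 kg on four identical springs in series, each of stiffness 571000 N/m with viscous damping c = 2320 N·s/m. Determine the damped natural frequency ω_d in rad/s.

Series springs: 1/k_eq = 4/571000, so k_eq = 571000/4 = 142800 N/m.
ω_n = √(k_eq/m) = √(142800/36.4) = 62.62 rad/s.
Critical damping c_c = 2√(k_eq·m) = 2√(142800 × 36.4) = 4559 N·s/m, so ζ = c/c_c = 2320/4559 = 0.5089.
ω_d = ω_n√(1 − ζ²) = 62.62 × √(1 − 0.259) = 53.91 rad/s.

53.9 rad/s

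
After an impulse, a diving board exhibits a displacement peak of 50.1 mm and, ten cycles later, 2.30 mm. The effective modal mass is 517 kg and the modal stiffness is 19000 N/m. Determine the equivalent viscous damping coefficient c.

Logarithmic decrement δ = (1/n)·ln(x₀/x_n) = (1/10)·ln(50.1/2.30) = (1/10)·ln(21.78) = 0.3081.
ζ = δ/√(4π² + δ²) = 0.3081/√(39.48 + 0.0949) = 0.3081/6.291 = 0.04898.
c = ζ · 2√(km) = 0.04898 × 2√(19000 × 517) = 0.04898 × 6268 = 307.0 N·s/m.

307 N·s/m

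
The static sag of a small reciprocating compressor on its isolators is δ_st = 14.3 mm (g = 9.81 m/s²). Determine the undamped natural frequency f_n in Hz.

ω_n = √(g/δ_st) = √(9.81/0.0143) = √686.0 = 26.19 rad/s.
f_n = ω_n/(2π) = 26.19/6.283 = 4.169 Hz.

4.17 Hz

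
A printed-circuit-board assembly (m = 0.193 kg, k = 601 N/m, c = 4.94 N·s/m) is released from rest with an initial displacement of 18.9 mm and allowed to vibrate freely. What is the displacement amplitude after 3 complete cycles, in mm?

0.223 mm

ζ = c/(2√(km)) = 4.94/(2√(601 × 0.193)) = 4.94/21.54 = 0.2293.
Logarithmic decrement δ = 2πζ/√(1 − ζ²) = 2π × 0.2293/√(1 − 0.0526) = 1.480.
After n cycles, x_n/x₀ = e^(−nδ), so x_3 = 18.9 × e^(−3 × 1.480) = 18.9 × 0.01178 = 0.2226 mm.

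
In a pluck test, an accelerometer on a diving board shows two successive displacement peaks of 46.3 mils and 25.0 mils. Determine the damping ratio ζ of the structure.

Logarithmic decrement δ = (1/n)·ln(x₀/x_n) = (1/1)·ln(46.3/25.0) = (1/1)·ln(1.852) = 0.6163.
ζ = δ/√(4π² + δ²) = 0.6163/√(39.48 + 0.380) = 0.6163/6.313 = 0.09761.

0.0976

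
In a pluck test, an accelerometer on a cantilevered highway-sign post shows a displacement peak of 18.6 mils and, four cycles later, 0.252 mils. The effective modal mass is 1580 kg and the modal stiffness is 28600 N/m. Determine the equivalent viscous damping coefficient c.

2270 N·s/m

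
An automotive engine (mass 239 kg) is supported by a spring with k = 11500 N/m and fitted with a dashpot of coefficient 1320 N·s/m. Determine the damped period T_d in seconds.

0.987 s

ω_n = √(k/m) = √(11500/239) = 6.937 rad/s.
Critical damping c_c = 2√(k·m) = 2√(11500 × 239) = 3316 N·s/m, so ζ = c/c_c = 1320/3316 = 0.3981.
ω_d = ω_n√(1 − ζ²) = 6.937 × √(1 − 0.158) = 6.363 rad/s.
T_d = 2π/ω_d = 0.9874 s.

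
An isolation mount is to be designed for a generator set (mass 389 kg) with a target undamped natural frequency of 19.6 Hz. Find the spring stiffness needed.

5900000 N/m

ω_n = 2πf_n = 2π × 19.6 = 123.2 rad/s.
k = m·ω_n² = 389 × 123.2² = 389 × 15170 = 5900000 N/m.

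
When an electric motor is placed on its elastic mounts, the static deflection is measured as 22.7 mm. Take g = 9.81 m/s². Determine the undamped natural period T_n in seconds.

ω_n = √(g/δ_st) = √(9.81/0.0227) = √432.2 = 20.79 rad/s.
T_n = 2π/ω_n = 6.283/20.79 = 0.3022 s.

0.302 s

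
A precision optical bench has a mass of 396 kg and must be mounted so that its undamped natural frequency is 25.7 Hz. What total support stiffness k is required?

ω_n = 2πf_n = 2π × 25.7 = 161.5 rad/s.
k = m·ω_n² = 396 × 161.5² = 396 × 26080 = 10330000 N/m.

10300000 N/m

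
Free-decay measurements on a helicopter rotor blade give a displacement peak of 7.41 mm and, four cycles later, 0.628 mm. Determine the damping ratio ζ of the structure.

Logarithmic decrement δ = (1/n)·ln(x₀/x_n) = (1/4)·ln(7.41/0.628) = (1/4)·ln(11.80) = 0.6170.
ζ = δ/√(4π² + δ²) = 0.6170/√(39.48 + 0.381) = 0.6170/6.313 = 0.09773.

0.0977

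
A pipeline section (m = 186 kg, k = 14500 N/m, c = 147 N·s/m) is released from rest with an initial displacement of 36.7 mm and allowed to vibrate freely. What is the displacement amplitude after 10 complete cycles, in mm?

2.20 mm

ζ = c/(2√(km)) = 147/(2√(14500 × 186)) = 147/3285 = 0.04476.
Logarithmic decrement δ = 2πζ/√(1 − ζ²) = 2π × 0.04476/√(1 − 0.00200) = 0.2815.
After n cycles, x_n/x₀ = e^(−nδ), so x_10 = 36.7 × e^(−10 × 0.2815) = 36.7 × 0.05991 = 2.199 mm.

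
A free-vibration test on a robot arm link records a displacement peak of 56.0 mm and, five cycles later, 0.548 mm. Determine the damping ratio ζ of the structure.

Logarithmic decrement δ = (1/n)·ln(x₀/x_n) = (1/5)·ln(56.0/0.548) = (1/5)·ln(102.2) = 0.9254.
ζ = δ/√(4π² + δ²) = 0.9254/√(39.48 + 0.856) = 0.9254/6.351 = 0.1457.

0.146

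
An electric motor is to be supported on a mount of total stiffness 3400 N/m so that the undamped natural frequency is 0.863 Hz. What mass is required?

ω_n = 2πf_n = 2π × 0.863 = 5.422 rad/s.
m = k/ω_n² = 3400/5.422² = 3400/29.40 = 115.6 kg.

116 kg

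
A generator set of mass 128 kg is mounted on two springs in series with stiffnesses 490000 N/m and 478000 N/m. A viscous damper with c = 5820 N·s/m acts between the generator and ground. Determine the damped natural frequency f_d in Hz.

Series springs: 1/k_eq = 1/490000 + 1/478000 = 4.133×10^-6, so k_eq = 242000 N/m.
ω_n = √(k_eq/m) = √(242000/128) = 43.48 rad/s.
Critical damping c_c = 2√(k_eq·m) = 2√(242000 × 128) = 11130 N·s/m, so ζ = c/c_c = 5820/11130 = 0.5229.
ω_d = ω_n√(1 − ζ²) = 43.48 × √(1 − 0.273) = 37.06 rad/s.
f_d = ω_d/(2π) = 5.898 Hz.

5.90 Hz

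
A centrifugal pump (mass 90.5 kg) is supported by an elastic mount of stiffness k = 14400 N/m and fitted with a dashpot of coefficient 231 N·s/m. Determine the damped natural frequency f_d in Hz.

2.00 Hz

ω_n = √(k/m) = √(14400/90.5) = 12.61 rad/s.
Critical damping c_c = 2√(k·m) = 2√(14400 × 90.5) = 2283 N·s/m, so ζ = c/c_c = 231/2283 = 0.1012.
ω_d = ω_n√(1 − ζ²) = 12.61 × √(1 − 0.0102) = 12.55 rad/s.
f_d = ω_d/(2π) = 1.997 Hz.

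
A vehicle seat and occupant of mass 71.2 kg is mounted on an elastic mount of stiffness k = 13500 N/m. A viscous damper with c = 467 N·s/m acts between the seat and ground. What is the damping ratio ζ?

ω_n = √(k/m) = √(13500/71.2) = 13.77 rad/s.
Critical damping c_c = 2√(k·m) = 2√(13500 × 71.2) = 1961 N·s/m, so ζ = c/c_c = 467/1961 = 0.2382.

0.238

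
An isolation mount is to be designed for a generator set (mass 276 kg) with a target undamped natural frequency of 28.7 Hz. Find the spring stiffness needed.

8970000 N/m

ω_n = 2πf_n = 2π × 28.7 = 180.3 rad/s.
k = m·ω_n² = 276 × 180.3² = 276 × 32520 = 8975000 N/m.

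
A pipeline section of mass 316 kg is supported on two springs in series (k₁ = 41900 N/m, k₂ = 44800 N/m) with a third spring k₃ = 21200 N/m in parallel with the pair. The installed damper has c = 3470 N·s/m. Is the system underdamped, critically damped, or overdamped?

Series pair: k_s = k₁k₂/(k₁+k₂) = (41900)(44800)/(41900 + 44800) = 21650 N/m. In parallel with k₃: k_eq = 21650 + 21200 = 42850 N/m.
c_c = 2√(k_eq·m) = 7360 N·s/m; ζ = c/c_c = 3470/7360 = 0.471.
Since ζ < 1 the system is underdamped.

underdamped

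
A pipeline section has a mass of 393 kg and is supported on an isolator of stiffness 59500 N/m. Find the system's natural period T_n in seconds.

ω_n = √(k/m) = √(59500/393) = √151.4 = 12.30 rad/s.
T_n = 2π/ω_n = 6.283/12.30 = 0.5106 s.

0.511 s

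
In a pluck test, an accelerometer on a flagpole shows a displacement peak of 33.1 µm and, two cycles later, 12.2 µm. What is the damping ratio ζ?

0.0792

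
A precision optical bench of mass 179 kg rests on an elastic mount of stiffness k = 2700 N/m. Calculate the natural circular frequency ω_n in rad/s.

ω_n = √(k/m) = √(2700/179) = √15.08 = 3.884 rad/s.

3.88 rad/s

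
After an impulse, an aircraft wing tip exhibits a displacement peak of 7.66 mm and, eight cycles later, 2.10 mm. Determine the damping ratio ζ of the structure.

Logarithmic decrement δ = (1/n)·ln(x₀/x_n) = (1/8)·ln(7.66/2.10) = (1/8)·ln(3.648) = 0.1618.
ζ = δ/√(4π² + δ²) = 0.1618/√(39.48 + 0.0262) = 0.1618/6.285 = 0.02574.

0.0257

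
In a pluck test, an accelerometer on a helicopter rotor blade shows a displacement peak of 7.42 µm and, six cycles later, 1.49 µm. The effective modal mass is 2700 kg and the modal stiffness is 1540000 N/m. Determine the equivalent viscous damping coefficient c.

5490 N·s/m

Logarithmic decrement δ = (1/n)·ln(x₀/x_n) = (1/6)·ln(7.42/1.49) = (1/6)·ln(4.980) = 0.2676.
ζ = δ/√(4π² + δ²) = 0.2676/√(39.48 + 0.0716) = 0.2676/6.289 = 0.04255.
c = ζ · 2√(km) = 0.04255 × 2√(1540000 × 2700) = 0.04255 × 129000 = 5487 N·s/m.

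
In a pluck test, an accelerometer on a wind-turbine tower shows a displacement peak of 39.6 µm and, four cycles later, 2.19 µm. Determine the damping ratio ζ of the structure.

Logarithmic decrement δ = (1/n)·ln(x₀/x_n) = (1/4)·ln(39.6/2.19) = (1/4)·ln(18.08) = 0.7237.
ζ = δ/√(4π² + δ²) = 0.7237/√(39.48 + 0.524) = 0.7237/6.325 = 0.1144.

0.114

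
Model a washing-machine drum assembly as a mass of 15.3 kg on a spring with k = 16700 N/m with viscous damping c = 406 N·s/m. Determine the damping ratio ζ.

0.402

ω_n = √(k/m) = √(16700/15.3) = 33.04 rad/s.
Critical damping c_c = 2√(k·m) = 2√(16700 × 15.3) = 1011 N·s/m, so ζ = c/c_c = 406/1011 = 0.4016.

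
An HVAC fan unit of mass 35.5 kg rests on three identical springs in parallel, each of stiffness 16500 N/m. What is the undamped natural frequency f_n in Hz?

5.94 Hz

Parallel springs add: k_eq = 3 × 16500 = 49500 N/m.
ω_n = √(k_eq/m) = √(49500/35.5) = √1394 = 37.34 rad/s.
f_n = ω_n/(2π) = 37.34/6.283 = 5.943 Hz.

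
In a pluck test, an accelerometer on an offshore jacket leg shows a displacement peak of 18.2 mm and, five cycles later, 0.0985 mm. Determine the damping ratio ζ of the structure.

Logarithmic decrement δ = (1/n)·ln(x₀/x_n) = (1/5)·ln(18.2/0.0985) = (1/5)·ln(184.8) = 1.044.
ζ = δ/√(4π² + δ²) = 1.044/√(39.48 + 1.09) = 1.044/6.369 = 0.1639.

0.164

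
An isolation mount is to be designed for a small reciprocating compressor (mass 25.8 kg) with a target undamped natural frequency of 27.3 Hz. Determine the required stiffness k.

759000 N/m

ω_n = 2πf_n = 2π × 27.3 = 171.5 rad/s.
k = m·ω_n² = 25.8 × 171.5² = 25.8 × 29420 = 759100 N/m.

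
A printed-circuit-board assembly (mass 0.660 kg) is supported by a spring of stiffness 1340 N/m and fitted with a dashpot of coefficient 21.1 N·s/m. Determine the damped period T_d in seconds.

0.149 s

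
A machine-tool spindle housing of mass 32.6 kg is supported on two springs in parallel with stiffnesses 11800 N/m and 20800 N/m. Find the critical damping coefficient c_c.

2060 N·s/m

Parallel springs add: k_eq = 11800 + 20800 = 32600 N/m.
c_c = 2√(k_eq·m) = 2√(32600 × 32.6) = 2 × 1031 = 2062 N·s/m.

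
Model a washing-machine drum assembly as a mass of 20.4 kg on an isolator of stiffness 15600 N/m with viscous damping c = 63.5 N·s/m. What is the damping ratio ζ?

ω_n = √(k/m) = √(15600/20.4) = 27.65 rad/s.
Critical damping c_c = 2√(k·m) = 2√(15600 × 20.4) = 1128 N·s/m, so ζ = c/c_c = 63.5/1128 = 0.05628.

0.0563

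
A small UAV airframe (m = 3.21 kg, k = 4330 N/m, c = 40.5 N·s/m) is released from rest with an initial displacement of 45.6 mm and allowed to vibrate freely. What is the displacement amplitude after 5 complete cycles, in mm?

0.191 mm

ζ = c/(2√(km)) = 40.5/(2√(4330 × 3.21)) = 40.5/235.8 = 0.1718.
Logarithmic decrement δ = 2πζ/√(1 − ζ²) = 2π × 0.1718/√(1 − 0.0295) = 1.095.
After n cycles, x_n/x₀ = e^(−nδ), so x_5 = 45.6 × e^(−5 × 1.095) = 45.6 × 0.004180 = 0.1906 mm.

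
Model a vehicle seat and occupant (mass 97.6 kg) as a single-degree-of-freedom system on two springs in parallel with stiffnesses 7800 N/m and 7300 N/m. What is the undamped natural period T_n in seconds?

0.505 s

Parallel springs add: k_eq = 7800 + 7300 = 15100 N/m.
ω_n = √(k_eq/m) = √(15100/97.6) = √154.7 = 12.44 rad/s.
T_n = 2π/ω_n = 6.283/12.44 = 0.5051 s.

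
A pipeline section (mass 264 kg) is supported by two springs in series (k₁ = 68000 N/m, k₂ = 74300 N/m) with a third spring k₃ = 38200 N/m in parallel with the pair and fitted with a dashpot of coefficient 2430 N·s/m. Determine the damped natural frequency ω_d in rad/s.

16.1 rad/s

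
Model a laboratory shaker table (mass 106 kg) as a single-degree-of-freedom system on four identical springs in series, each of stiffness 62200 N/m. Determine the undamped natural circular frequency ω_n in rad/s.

12.1 rad/s

Series springs: 1/k_eq = 4/62200, so k_eq = 62200/4 = 15550 N/m.
ω_n = √(k_eq/m) = √(15550/106) = √146.7 = 12.11 rad/s.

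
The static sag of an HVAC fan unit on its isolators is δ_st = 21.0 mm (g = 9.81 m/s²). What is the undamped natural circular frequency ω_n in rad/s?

21.6 rad/s

ω_n = √(g/δ_st) = √(9.81/0.0210) = √467.1 = 21.61 rad/s.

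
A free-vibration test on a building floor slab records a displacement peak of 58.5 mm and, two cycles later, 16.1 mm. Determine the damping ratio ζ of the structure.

0.102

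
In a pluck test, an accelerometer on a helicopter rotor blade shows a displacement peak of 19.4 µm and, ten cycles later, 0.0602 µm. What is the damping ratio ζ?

0.0915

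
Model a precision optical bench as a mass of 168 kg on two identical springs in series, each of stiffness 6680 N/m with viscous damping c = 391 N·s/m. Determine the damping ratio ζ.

0.261

Series springs: 1/k_eq = 2/6680, so k_eq = 6680/2 = 3340 N/m.
ω_n = √(k_eq/m) = √(3340/168) = 4.459 rad/s.
Critical damping c_c = 2√(k_eq·m) = 2√(3340 × 168) = 1498 N·s/m, so ζ = c/c_c = 391/1498 = 0.2610.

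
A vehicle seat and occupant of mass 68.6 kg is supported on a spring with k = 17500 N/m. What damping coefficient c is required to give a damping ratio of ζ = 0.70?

c_c = 2√(k·m) = 2√(17500 × 68.6) = 2191 N·s/m.
c = ζ·c_c = 0.70 × 2191 = 1534 N·s/m.

1530 N·s/m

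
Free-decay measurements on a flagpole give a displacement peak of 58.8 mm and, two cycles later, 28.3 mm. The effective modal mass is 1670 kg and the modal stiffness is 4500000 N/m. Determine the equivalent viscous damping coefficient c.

10100 N·s/m

Logarithmic decrement δ = (1/n)·ln(x₀/x_n) = (1/2)·ln(58.8/28.3) = (1/2)·ln(2.078) = 0.3656.
ζ = δ/√(4π² + δ²) = 0.3656/√(39.48 + 0.134) = 0.3656/6.294 = 0.05810.
c = ζ · 2√(km) = 0.05810 × 2√(4500000 × 1670) = 0.05810 × 173400 = 10070 N·s/m.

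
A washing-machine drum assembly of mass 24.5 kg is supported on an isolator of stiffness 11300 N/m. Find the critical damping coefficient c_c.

1050 N·s/m

c_c = 2√(k·m) = 2√(11300 × 24.5) = 2 × 526.2 = 1052 N·s/m.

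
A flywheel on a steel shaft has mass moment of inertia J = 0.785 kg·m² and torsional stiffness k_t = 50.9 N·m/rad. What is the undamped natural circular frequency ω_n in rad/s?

8.05 rad/s

ω_n = √(k_t/J) = √(50.9/0.785) = √64.84 = 8.052 rad/s.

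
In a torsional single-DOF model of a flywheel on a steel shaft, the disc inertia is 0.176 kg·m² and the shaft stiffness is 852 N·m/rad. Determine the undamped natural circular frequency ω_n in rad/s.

69.6 rad/s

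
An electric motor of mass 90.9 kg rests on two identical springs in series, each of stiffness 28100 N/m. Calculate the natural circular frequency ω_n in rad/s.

Series springs: 1/k_eq = 2/28100, so k_eq = 28100/2 = 14050 N/m.
ω_n = √(k_eq/m) = √(14050/90.9) = √154.6 = 12.43 rad/s.

12.4 rad/s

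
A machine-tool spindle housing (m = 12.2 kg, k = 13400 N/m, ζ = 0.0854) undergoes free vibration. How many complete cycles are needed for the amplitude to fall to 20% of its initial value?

3 cycles

Logarithmic decrement δ = 2πζ/√(1 − ζ²) = 2π × 0.08540/√(1 − 0.00729) = 0.5386.
x_n/x₀ = e^(−nδ) ≤ 0.2; take ln: n ≥ ln(1/0.2)/δ = 1.609/0.5386 = 2.988.
So 3 complete cycles are required.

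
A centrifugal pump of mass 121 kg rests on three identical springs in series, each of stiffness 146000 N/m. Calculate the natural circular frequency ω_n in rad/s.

20.1 rad/s

Series springs: 1/k_eq = 3/146000, so k_eq = 146000/3 = 48670 N/m.
ω_n = √(k_eq/m) = √(48670/121) = √402.2 = 20.06 rad/s.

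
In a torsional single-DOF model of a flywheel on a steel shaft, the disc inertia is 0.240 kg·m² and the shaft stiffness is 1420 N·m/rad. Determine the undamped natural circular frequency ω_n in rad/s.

ω_n = √(k_t/J) = √(1420/0.240) = √5917 = 76.92 rad/s.

76.9 rad/s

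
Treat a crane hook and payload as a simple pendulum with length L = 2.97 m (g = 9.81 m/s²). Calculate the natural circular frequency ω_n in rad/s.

1.82 rad/s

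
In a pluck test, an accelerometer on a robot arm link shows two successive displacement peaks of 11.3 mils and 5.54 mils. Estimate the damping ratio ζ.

Logarithmic decrement δ = (1/n)·ln(x₀/x_n) = (1/1)·ln(11.3/5.54) = (1/1)·ln(2.040) = 0.7128.
ζ = δ/√(4π² + δ²) = 0.7128/√(39.48 + 0.508) = 0.7128/6.323 = 0.1127.

0.113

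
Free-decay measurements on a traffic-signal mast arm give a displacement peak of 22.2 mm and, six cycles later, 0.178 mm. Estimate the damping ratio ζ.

0.127

Logarithmic decrement δ = (1/n)·ln(x₀/x_n) = (1/6)·ln(22.2/0.178) = (1/6)·ln(124.7) = 0.8043.
ζ = δ/√(4π² + δ²) = 0.8043/√(39.48 + 0.647) = 0.8043/6.334 = 0.1270.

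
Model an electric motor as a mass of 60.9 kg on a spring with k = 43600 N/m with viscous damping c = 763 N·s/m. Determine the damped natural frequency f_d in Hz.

ω_n = √(k/m) = √(43600/60.9) = 26.76 rad/s.
Critical damping c_c = 2√(k·m) = 2√(43600 × 60.9) = 3259 N·s/m, so ζ = c/c_c = 763/3259 = 0.2341.
ω_d = ω_n√(1 − ζ²) = 26.76 × √(1 − 0.0548) = 26.01 rad/s.
f_d = ω_d/(2π) = 4.140 Hz.

4.14 Hz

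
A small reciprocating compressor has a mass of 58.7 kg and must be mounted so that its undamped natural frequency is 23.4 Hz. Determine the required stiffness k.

ω_n = 2πf_n = 2π × 23.4 = 147.0 rad/s.
k = m·ω_n² = 58.7 × 147.0² = 58.7 × 21620 = 1269000 N/m.

1270000 N/m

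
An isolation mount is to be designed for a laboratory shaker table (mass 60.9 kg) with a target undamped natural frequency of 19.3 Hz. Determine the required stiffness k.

896000 N/m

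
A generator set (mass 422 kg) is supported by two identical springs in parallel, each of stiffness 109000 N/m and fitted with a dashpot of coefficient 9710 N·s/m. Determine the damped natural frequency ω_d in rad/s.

Parallel springs add: k_eq = 2 × 109000 = 218000 N/m.
ω_n = √(k_eq/m) = √(218000/422) = 22.73 rad/s.
Critical damping c_c = 2√(k_eq·m) = 2√(218000 × 422) = 19180 N·s/m, so ζ = c/c_c = 9710/19180 = 0.5062.
ω_d = ω_n√(1 − ζ²) = 22.73 × √(1 − 0.256) = 19.60 rad/s.

19.6 rad/s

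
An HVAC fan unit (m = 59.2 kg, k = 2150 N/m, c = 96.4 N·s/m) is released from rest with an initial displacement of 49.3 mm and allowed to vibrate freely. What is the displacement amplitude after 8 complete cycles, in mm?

ζ = c/(2√(km)) = 96.4/(2√(2150 × 59.2)) = 96.4/713.5 = 0.1351.
Logarithmic decrement δ = 2πζ/√(1 − ζ²) = 2π × 0.1351/√(1 − 0.0183) = 0.8567.
After n cycles, x_n/x₀ = e^(−nδ), so x_8 = 49.3 × e^(−8 × 0.8567) = 49.3 × 0.001055 = 0.05203 mm.

0.0520 mm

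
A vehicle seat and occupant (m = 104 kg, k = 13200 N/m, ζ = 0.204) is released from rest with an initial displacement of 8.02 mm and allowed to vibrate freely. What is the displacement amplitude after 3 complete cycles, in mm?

0.158 mm

Logarithmic decrement δ = 2πζ/√(1 − ζ²) = 2π × 0.2040/√(1 − 0.0416) = 1.309.
After n cycles, x_n/x₀ = e^(−nδ), so x_3 = 8.02 × e^(−3 × 1.309) = 8.02 × 0.01968 = 0.1579 mm.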